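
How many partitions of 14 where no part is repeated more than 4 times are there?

Counting exhaustively, 100 partitions satisfy the conditions.

100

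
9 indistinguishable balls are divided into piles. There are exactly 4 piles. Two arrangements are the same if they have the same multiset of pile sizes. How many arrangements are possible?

6

Enumerating:
6, 1, 1, 1
5, 2, 1, 1
4, 3, 1, 1
4, 2, 2, 1
3, 3, 2, 1
3, 2, 2, 2
Counting gives 6.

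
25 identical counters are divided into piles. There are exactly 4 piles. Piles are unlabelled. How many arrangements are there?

Counting exhaustively, 120 partitions satisfy the conditions.

120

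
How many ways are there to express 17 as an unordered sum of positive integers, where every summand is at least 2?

66

There are too many to list fully; the first 12 (by largest part) are:
17
15+2
14+3
13+4
13+2+2
12+5
12+3+2
11+6
11+4+2
11+3+3
11+2+2+2
10+7
…and 54 more, for 66 total.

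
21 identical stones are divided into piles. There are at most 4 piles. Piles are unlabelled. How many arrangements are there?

Systematic enumeration (by largest part, then next-largest, …) yields 120.

120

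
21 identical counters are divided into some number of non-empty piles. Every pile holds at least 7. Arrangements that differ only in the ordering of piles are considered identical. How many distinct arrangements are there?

6

They are:
21
14,7
13,8
12,9
11,10
7,7,7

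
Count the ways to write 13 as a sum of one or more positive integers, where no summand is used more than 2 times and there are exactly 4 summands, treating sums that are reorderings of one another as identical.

14

Enumerating:
9,2,1,1
8,3,1,1
8,2,2,1
7,4,1,1
7,3,2,1
6,5,1,1
6,4,2,1
6,3,3,1
6,3,2,2
5,5,2,1
5,4,3,1
5,4,2,2
5,3,3,2
4,4,3,2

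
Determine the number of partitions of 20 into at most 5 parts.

192

Enumerating by decreasing first part gives 192 partitions in all.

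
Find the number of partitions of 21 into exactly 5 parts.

101

There are 101 such partitions.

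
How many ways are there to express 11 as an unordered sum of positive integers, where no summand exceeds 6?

There are too many to list fully; the first 12 (by largest part) are:
6 + 5
6 + 4 + 1
6 + 3 + 2
6 + 3 + 1 + 1
6 + 2 + 2 + 1
6 + 2 + 1 + 1 + 1
6 + 1 + 1 + 1 + 1 + 1
5 + 5 + 1
5 + 4 + 2
5 + 4 + 1 + 1
5 + 3 + 3
5 + 3 + 2 + 1
…and 32 more, for 44 total.

44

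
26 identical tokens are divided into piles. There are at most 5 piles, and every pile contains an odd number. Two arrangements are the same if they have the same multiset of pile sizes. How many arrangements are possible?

34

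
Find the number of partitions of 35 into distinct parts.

Direct enumeration gives 585 partitions.

585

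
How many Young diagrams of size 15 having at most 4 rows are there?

54

A partial list (first 12 by largest part):
15
14,1
13,2
13,1,1
12,3
12,2,1
12,1,1,1
11,4
11,3,1
11,2,2
11,2,1,1
10,5
…and 42 more, for 54 total.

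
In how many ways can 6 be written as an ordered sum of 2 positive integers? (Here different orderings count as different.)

By stars and bars with positive parts, the count is C(5,1) = 5.

5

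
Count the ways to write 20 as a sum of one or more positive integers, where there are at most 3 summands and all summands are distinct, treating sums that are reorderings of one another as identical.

34

A partial list (first 12 by largest part):
20
19, 1
18, 2
17, 3
17, 2, 1
16, 4
16, 3, 1
15, 5
15, 4, 1
15, 3, 2
14, 6
14, 5, 1
…and 22 more, for 34 total.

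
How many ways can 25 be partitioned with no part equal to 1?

Counting exhaustively, 383 partitions satisfy the conditions.

383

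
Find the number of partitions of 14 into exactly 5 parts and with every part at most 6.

Listing the qualifying partitions of 14:
6 + 5 + 1 + 1 + 1
6 + 4 + 2 + 1 + 1
6 + 3 + 3 + 1 + 1
6 + 3 + 2 + 2 + 1
6 + 2 + 2 + 2 + 2
5 + 5 + 2 + 1 + 1
5 + 4 + 3 + 1 + 1
5 + 4 + 2 + 2 + 1
5 + 3 + 3 + 2 + 1
5 + 3 + 2 + 2 + 2
4 + 4 + 4 + 1 + 1
4 + 4 + 3 + 2 + 1
4 + 4 + 2 + 2 + 2
4 + 3 + 3 + 3 + 1
4 + 3 + 3 + 2 + 2
3 + 3 + 3 + 3 + 2

16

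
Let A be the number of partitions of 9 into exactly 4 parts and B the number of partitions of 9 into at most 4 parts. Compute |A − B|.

Partitions of 9 into exactly 4 parts: 6.
Partitions of 9 into at most 4 parts: 18.
|6 − 18| = 12.

12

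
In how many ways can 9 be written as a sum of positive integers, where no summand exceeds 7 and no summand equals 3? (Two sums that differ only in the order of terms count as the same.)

17

They are:
2, 7
1, 1, 7
1, 2, 6
1, 1, 1, 6
4, 5
2, 2, 5
1, 1, 2, 5
1, 1, 1, 1, 5
1, 4, 4
1, 2, 2, 4
1, 1, 1, 2, 4
1, 1, 1, 1, 1, 4
1, 2, 2, 2, 2
1, 1, 1, 2, 2, 2
1, 1, 1, 1, 1, 2, 2
1, 1, 1, 1, 1, 1, 1, 2
1, 1, 1, 1, 1, 1, 1, 1, 1
Counting gives 17.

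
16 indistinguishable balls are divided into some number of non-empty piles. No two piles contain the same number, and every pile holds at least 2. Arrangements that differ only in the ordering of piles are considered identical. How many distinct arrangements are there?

The partitions of 16 that satisfy the conditions:
16
14+2
13+3
12+4
11+5
11+3+2
10+6
10+4+2
9+7
9+5+2
9+4+3
8+6+2
8+5+3
7+6+3
7+5+4
7+4+3+2
6+5+3+2

17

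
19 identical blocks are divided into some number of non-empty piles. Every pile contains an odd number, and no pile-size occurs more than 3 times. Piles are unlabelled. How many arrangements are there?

24

Enumerating:
19
17, 1, 1
15, 3, 1
13, 5, 1
13, 3, 3
13, 3, 1, 1, 1
11, 7, 1
11, 5, 3
11, 5, 1, 1, 1
11, 3, 3, 1, 1
9, 9, 1
9, 7, 3
9, 7, 1, 1, 1
9, 5, 5
9, 5, 3, 1, 1
9, 3, 3, 3, 1
7, 7, 5
7, 7, 3, 1, 1
7, 5, 5, 1, 1
7, 5, 3, 3, 1
7, 3, 3, 3, 1, 1, 1
5, 5, 5, 3, 1
5, 5, 3, 3, 3
5, 5, 3, 3, 1, 1, 1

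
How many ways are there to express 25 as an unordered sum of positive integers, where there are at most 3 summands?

There are too many to list fully; the first 12 (by largest part) are:
25
24, 1
23, 2
23, 1, 1
22, 3
22, 2, 1
21, 4
21, 3, 1
21, 2, 2
20, 5
20, 4, 1
20, 3, 2
…and 53 more, for 65 total.

65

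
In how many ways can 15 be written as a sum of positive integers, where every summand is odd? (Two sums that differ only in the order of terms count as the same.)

27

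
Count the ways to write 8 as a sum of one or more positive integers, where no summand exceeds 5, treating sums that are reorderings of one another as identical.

The partitions of 8 that satisfy the conditions:
5+3
5+2+1
5+1+1+1
4+4
4+3+1
4+2+2
4+2+1+1
4+1+1+1+1
3+3+2
3+3+1+1
3+2+2+1
3+2+1+1+1
3+1+1+1+1+1
2+2+2+2
2+2+2+1+1
2+2+1+1+1+1
2+1+1+1+1+1+1
1+1+1+1+1+1+1+1
That's 18 in total.

18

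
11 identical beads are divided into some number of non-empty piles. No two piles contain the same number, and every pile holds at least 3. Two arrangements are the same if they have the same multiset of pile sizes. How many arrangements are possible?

Enumerating:
11
8 + 3
7 + 4
6 + 5

4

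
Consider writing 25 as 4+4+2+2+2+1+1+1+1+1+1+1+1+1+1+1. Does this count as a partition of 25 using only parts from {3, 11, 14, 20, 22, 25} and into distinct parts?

The parts sum to 25, and the condition 'each summand belongs to {3, 11, 14, 20, 22, 25}' is violated.

No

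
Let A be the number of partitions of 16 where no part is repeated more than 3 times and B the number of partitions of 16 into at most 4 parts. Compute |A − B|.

68

Partitions of 16 where no part is repeated more than 3 times: 132.
Partitions of 16 into at most 4 parts: 64.
|132 − 64| = 68.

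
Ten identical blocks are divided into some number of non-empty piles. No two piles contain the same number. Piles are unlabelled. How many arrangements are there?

The partitions of 10 that satisfy the conditions:
10
9,1
8,2
7,3
7,2,1
6,4
6,3,1
5,4,1
5,3,2
4,3,2,1
Counting gives 10.

10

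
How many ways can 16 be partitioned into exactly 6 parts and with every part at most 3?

They are:
3, 3, 3, 3, 3, 1
3, 3, 3, 3, 2, 2

2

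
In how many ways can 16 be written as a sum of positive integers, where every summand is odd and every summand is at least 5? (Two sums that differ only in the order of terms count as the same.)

2

Listing the qualifying partitions of 16:
11 + 5
9 + 7
That's 2 in total.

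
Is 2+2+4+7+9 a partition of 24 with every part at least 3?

The parts sum to 24, and the condition 'every summand is at least 3' is violated.

No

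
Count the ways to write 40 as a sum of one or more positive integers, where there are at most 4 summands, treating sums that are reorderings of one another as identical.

Systematic enumeration (by largest part, then next-largest, …) yields 632.

632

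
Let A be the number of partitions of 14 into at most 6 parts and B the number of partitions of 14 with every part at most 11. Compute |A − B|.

Partitions of 14 into at most 6 parts: 90.
Partitions of 14 with every part at most 11: 131.
|90 − 131| = 41.

41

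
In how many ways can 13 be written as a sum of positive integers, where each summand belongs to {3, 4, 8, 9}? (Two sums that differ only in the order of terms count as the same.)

Listing the qualifying partitions of 13:
9+4
4+3+3+3

2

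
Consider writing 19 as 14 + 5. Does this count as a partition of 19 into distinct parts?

Yes

The parts sum to 19, and the condition 'all summands are distinct' holds.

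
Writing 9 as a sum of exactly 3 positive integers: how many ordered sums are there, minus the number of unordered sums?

Compositions: C(8,2) = 28.
Partitions of 9 into exactly 3 parts: 7.
Difference: 28 − 7 = 21.

21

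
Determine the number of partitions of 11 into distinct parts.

12

They are:
11
10 + 1
9 + 2
8 + 3
8 + 2 + 1
7 + 4
7 + 3 + 1
6 + 5
6 + 4 + 1
6 + 3 + 2
5 + 4 + 2
5 + 3 + 2 + 1
Counting gives 12.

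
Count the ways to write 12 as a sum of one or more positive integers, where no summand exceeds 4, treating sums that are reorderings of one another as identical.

A partial list (first 12 by largest part):
4+4+4
4+4+3+1
4+4+2+2
4+4+2+1+1
4+4+1+1+1+1
4+3+3+2
4+3+3+1+1
4+3+2+2+1
4+3+2+1+1+1
4+3+1+1+1+1+1
4+2+2+2+2
4+2+2+2+1+1
…and 22 more, for 34 total.

34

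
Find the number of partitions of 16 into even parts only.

22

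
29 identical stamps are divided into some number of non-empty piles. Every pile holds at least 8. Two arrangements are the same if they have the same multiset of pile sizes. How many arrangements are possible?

13

The partitions of 29 that satisfy the conditions:
29
21, 8
20, 9
19, 10
18, 11
17, 12
16, 13
15, 14
13, 8, 8
12, 9, 8
11, 10, 8
11, 9, 9
10, 10, 9
Counting gives 13.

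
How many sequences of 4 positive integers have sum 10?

84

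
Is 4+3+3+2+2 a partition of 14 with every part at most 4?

Yes

The parts sum to 14, and the condition 'no summand exceeds 4' holds.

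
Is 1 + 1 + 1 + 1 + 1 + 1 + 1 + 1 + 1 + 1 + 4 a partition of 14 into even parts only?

No

The parts sum to 14, and the condition 'every summand is even' is violated.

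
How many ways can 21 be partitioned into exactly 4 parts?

72

Enumerating by decreasing first part gives 72 partitions in all.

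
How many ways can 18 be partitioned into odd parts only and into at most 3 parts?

5

They are:
17 + 1
15 + 3
13 + 5
11 + 7
9 + 9
Counting gives 5.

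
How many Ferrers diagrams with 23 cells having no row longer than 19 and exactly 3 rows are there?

42

There are too many to list fully; the first 12 (by largest part) are:
19, 3, 1
19, 2, 2
18, 4, 1
18, 3, 2
17, 5, 1
17, 4, 2
17, 3, 3
16, 6, 1
16, 5, 2
16, 4, 3
15, 7, 1
15, 6, 2
…and 30 more, for 42 total.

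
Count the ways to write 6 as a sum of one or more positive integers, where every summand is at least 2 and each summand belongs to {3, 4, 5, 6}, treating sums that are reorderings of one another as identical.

They are:
6
3+3

2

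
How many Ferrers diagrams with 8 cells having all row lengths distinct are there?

They are:
8
1 + 7
2 + 6
3 + 5
1 + 2 + 5
1 + 3 + 4

6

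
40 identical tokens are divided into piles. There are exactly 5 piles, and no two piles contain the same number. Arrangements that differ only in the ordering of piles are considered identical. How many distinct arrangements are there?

Enumerating by decreasing first part gives 377 partitions in all.

377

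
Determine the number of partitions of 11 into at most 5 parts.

37

There are too many to list fully; the first 12 (by largest part) are:
11
10+1
9+2
9+1+1
8+3
8+2+1
8+1+1+1
7+4
7+3+1
7+2+2
7+2+1+1
7+1+1+1+1
…and 25 more, for 37 total.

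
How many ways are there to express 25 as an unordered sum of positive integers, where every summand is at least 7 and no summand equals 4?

Enumerating:
25
18 + 7
17 + 8
16 + 9
15 + 10
14 + 11
13 + 12
11 + 7 + 7
10 + 8 + 7
9 + 9 + 7
9 + 8 + 8
That's 11 in total.

11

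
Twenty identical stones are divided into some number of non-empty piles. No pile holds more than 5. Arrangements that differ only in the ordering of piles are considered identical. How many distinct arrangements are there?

192

There are 192 such partitions.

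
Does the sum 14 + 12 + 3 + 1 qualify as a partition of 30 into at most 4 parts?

Yes

The parts sum to 30, and the condition 'there are at most 4 summands' holds.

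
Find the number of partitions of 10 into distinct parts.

10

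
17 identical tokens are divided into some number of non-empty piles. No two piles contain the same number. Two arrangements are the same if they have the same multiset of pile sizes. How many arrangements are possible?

38

A partial list (first 12 by largest part):
17
16, 1
15, 2
14, 3
14, 2, 1
13, 4
13, 3, 1
12, 5
12, 4, 1
12, 3, 2
11, 6
11, 5, 1
…and 26 more, for 38 total.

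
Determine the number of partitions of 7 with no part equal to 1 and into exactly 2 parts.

2

They are:
2+5
3+4
Counting gives 2.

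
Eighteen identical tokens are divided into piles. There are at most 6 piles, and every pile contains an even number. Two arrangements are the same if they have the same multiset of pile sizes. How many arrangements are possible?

26

A partial list (first 12 by largest part):
18
16+2
14+4
14+2+2
12+6
12+4+2
12+2+2+2
10+8
10+6+2
10+4+4
10+4+2+2
10+2+2+2+2
…and 14 more, for 26 total.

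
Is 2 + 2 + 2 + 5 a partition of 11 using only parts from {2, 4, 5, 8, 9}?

The parts sum to 11, and the condition 'each summand belongs to {2, 4, 5, 8, 9}' holds.

Yes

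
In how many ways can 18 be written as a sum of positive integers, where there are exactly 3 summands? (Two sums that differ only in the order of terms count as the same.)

27

There are too many to list fully; the first 12 (by largest part) are:
1 + 1 + 16
1 + 2 + 15
1 + 3 + 14
2 + 2 + 14
1 + 4 + 13
2 + 3 + 13
1 + 5 + 12
2 + 4 + 12
3 + 3 + 12
1 + 6 + 11
2 + 5 + 11
3 + 4 + 11
…and 15 more, for 27 total.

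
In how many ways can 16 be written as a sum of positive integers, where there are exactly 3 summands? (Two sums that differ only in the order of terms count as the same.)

21

They are:
14 + 1 + 1
13 + 2 + 1
12 + 3 + 1
12 + 2 + 2
11 + 4 + 1
11 + 3 + 2
10 + 5 + 1
10 + 4 + 2
10 + 3 + 3
9 + 6 + 1
9 + 5 + 2
9 + 4 + 3
8 + 7 + 1
8 + 6 + 2
8 + 5 + 3
8 + 4 + 4
7 + 7 + 2
7 + 6 + 3
7 + 5 + 4
6 + 6 + 4
6 + 5 + 5
Counting gives 21.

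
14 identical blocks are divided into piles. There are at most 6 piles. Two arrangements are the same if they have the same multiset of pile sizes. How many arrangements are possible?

90

There are 90 such partitions.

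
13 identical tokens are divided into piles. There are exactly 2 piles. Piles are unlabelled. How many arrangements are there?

Enumerating:
1 + 12
2 + 11
3 + 10
4 + 9
5 + 8
6 + 7

6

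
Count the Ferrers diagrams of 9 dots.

A partial list (first 12 by largest part):
9
1+8
2+7
1+1+7
3+6
1+2+6
1+1+1+6
4+5
1+3+5
2+2+5
1+1+2+5
1+1+1+1+5
…and 18 more, for 30 total.

30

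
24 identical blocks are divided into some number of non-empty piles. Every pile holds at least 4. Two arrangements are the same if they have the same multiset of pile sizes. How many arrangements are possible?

There are too many to list fully; the first 12 (by largest part) are:
24
4, 20
5, 19
6, 18
7, 17
8, 16
4, 4, 16
9, 15
4, 5, 15
10, 14
4, 6, 14
5, 5, 14
…and 38 more, for 50 total.

50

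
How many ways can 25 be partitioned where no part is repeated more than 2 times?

Enumerating by decreasing first part gives 513 partitions in all.

513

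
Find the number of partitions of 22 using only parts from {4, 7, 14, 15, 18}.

Listing the qualifying partitions of 22:
18+4
15+7
14+4+4
7+7+4+4

4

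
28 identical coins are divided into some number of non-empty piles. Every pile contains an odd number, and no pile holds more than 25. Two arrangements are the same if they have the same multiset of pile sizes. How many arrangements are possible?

There are 221 such partitions.

221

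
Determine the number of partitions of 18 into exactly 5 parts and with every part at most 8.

39

A partial list (first 12 by largest part):
8+7+1+1+1
8+6+2+1+1
8+5+3+1+1
8+5+2+2+1
8+4+4+1+1
8+4+3+2+1
8+4+2+2+2
8+3+3+3+1
8+3+3+2+2
7+7+2+1+1
7+6+3+1+1
7+6+2+2+1
…and 27 more, for 39 total.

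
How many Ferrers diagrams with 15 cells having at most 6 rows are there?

Direct enumeration gives 110 partitions.

110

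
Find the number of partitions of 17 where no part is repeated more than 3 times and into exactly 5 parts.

43

There are too many to list fully; the first 12 (by largest part) are:
12+2+1+1+1
11+3+1+1+1
11+2+2+1+1
10+4+1+1+1
10+3+2+1+1
10+2+2+2+1
9+5+1+1+1
9+4+2+1+1
9+3+3+1+1
9+3+2+2+1
8+6+1+1+1
8+5+2+1+1
…and 31 more, for 43 total.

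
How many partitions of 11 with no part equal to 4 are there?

A partial list (first 12 by largest part):
11
10,1
9,2
9,1,1
8,3
8,2,1
8,1,1,1
7,3,1
7,2,2
7,2,1,1
7,1,1,1,1
6,5
…and 29 more, for 41 total.

41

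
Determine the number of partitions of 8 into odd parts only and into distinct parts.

2

Listing the qualifying partitions of 8:
7, 1
5, 3
That's 2 in total.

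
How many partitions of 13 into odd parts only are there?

The partitions of 13 that satisfy the conditions:
13
11, 1, 1
9, 3, 1
9, 1, 1, 1, 1
7, 5, 1
7, 3, 3
7, 3, 1, 1, 1
7, 1, 1, 1, 1, 1, 1
5, 5, 3
5, 5, 1, 1, 1
5, 3, 3, 1, 1
5, 3, 1, 1, 1, 1, 1
5, 1, 1, 1, 1, 1, 1, 1, 1
3, 3, 3, 3, 1
3, 3, 3, 1, 1, 1, 1
3, 3, 1, 1, 1, 1, 1, 1, 1
3, 1, 1, 1, 1, 1, 1, 1, 1, 1, 1
1, 1, 1, 1, 1, 1, 1, 1, 1, 1, 1, 1, 1

18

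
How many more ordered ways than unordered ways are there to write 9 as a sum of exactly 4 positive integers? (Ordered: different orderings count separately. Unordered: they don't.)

50

Compositions: C(8,3) = 56.
Unordered (partitions into 4 parts): 6.
Difference: 56 − 6 = 50.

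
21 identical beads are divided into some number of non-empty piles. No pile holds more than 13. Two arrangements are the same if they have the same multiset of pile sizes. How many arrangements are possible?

Direct enumeration gives 747 partitions.

747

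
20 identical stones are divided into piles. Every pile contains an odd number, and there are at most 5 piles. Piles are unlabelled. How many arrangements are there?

20

Listing the qualifying partitions of 20:
1+19
3+17
1+1+1+17
5+15
1+1+3+15
7+13
1+1+5+13
1+3+3+13
9+11
1+1+7+11
1+3+5+11
3+3+3+11
1+1+9+9
1+3+7+9
1+5+5+9
3+3+5+9
1+5+7+7
3+3+7+7
3+5+5+7
5+5+5+5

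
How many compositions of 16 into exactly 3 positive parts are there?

Equivalently, choose which 2 of the 15 gaps become plus signs: C(15,2) = 105.

105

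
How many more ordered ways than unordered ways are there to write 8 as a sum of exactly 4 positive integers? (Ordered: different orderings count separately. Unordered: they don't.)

Compositions: C(7,3) = 35.
Unordered (partitions into 4 parts): 5.
Difference: 35 − 5 = 30.

30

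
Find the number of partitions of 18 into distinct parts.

46

There are too many to list fully; the first 12 (by largest part) are:
18
17+1
16+2
15+3
15+2+1
14+4
14+3+1
13+5
13+4+1
13+3+2
12+6
12+5+1
…and 34 more, for 46 total.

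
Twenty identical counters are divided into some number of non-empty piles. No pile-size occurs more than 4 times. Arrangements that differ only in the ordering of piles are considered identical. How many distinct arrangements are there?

Direct enumeration gives 409 partitions.

409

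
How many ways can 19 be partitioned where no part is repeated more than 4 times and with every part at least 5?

10

They are:
19
14, 5
13, 6
12, 7
11, 8
10, 9
9, 5, 5
8, 6, 5
7, 7, 5
7, 6, 6
That's 10 in total.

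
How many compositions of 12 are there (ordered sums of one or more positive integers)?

There are 11 gaps and each independently is a cut or not, giving 2^11 = 2048.

2048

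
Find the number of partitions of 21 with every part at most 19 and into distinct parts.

74

Direct enumeration gives 74 partitions.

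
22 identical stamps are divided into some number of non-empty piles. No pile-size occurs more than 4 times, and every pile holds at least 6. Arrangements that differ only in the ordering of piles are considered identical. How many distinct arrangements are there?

11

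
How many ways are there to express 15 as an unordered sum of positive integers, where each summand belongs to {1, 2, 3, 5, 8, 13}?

59

A partial list (first 12 by largest part):
13, 2
13, 1, 1
8, 5, 2
8, 5, 1, 1
8, 3, 3, 1
8, 3, 2, 2
8, 3, 2, 1, 1
8, 3, 1, 1, 1, 1
8, 2, 2, 2, 1
8, 2, 2, 1, 1, 1
8, 2, 1, 1, 1, 1, 1
8, 1, 1, 1, 1, 1, 1, 1
…and 47 more, for 59 total.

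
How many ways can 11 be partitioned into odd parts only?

Enumerating:
11
9 + 1 + 1
7 + 3 + 1
7 + 1 + 1 + 1 + 1
5 + 5 + 1
5 + 3 + 3
5 + 3 + 1 + 1 + 1
5 + 1 + 1 + 1 + 1 + 1 + 1
3 + 3 + 3 + 1 + 1
3 + 3 + 1 + 1 + 1 + 1 + 1
3 + 1 + 1 + 1 + 1 + 1 + 1 + 1 + 1
1 + 1 + 1 + 1 + 1 + 1 + 1 + 1 + 1 + 1 + 1

12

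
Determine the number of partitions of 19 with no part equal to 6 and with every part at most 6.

Counting exhaustively, 164 partitions satisfy the conditions.

164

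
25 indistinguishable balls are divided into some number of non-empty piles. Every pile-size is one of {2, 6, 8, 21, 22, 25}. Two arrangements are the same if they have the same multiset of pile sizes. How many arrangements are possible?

2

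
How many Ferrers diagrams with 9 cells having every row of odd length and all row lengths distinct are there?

2

They are:
9
5 + 3 + 1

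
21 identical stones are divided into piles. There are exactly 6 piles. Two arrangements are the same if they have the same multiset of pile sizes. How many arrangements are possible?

Direct enumeration gives 110 partitions.

110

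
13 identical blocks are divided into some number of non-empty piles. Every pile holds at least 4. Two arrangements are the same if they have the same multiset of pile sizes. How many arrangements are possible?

They are:
13
9 + 4
8 + 5
7 + 6
5 + 4 + 4
That's 5 in total.

5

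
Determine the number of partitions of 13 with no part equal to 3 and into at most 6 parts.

41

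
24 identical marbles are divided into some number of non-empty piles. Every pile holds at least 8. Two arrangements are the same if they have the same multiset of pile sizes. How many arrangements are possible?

7

They are:
24
16+8
15+9
14+10
13+11
12+12
8+8+8
Counting gives 7.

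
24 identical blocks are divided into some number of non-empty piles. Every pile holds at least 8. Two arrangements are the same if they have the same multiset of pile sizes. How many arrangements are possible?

7

Listing the qualifying partitions of 24:
24
16 + 8
15 + 9
14 + 10
13 + 11
12 + 12
8 + 8 + 8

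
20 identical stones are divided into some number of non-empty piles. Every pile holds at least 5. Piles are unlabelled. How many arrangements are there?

13

Listing the qualifying partitions of 20:
20
5, 15
6, 14
7, 13
8, 12
9, 11
10, 10
5, 5, 10
5, 6, 9
5, 7, 8
6, 6, 8
6, 7, 7
5, 5, 5, 5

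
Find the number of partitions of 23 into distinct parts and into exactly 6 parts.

2

The partitions of 23 that satisfy the conditions:
8 + 5 + 4 + 3 + 2 + 1
7 + 6 + 4 + 3 + 2 + 1
That's 2 in total.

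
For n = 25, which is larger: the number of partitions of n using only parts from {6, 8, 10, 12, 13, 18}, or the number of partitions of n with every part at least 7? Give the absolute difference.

9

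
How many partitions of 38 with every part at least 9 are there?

A partial list (first 12 by largest part):
38
29,9
28,10
27,11
26,12
25,13
24,14
23,15
22,16
21,17
20,18
20,9,9
…and 18 more, for 30 total.

30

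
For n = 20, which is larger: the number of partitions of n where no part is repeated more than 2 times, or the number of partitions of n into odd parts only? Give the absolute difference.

138

Partitions of 20 where no part is repeated more than 2 times: 202.
Partitions of 20 into odd parts only: 64.
|202 − 64| = 138.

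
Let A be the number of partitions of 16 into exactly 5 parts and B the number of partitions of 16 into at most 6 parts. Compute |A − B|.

Partitions of 16 into exactly 5 parts: 37.
Partitions of 16 into at most 6 parts: 136.
|37 − 136| = 99.

99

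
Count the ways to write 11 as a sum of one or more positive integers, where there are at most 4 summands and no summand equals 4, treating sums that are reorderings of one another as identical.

19

The partitions of 11 that satisfy the conditions:
11
1 + 10
2 + 9
1 + 1 + 9
3 + 8
1 + 2 + 8
1 + 1 + 1 + 8
1 + 3 + 7
2 + 2 + 7
1 + 1 + 2 + 7
5 + 6
2 + 3 + 6
1 + 1 + 3 + 6
1 + 2 + 2 + 6
1 + 5 + 5
3 + 3 + 5
1 + 2 + 3 + 5
2 + 2 + 2 + 5
2 + 3 + 3 + 3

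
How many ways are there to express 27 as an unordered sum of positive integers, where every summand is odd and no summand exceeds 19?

184

Systematic enumeration (by largest part, then next-largest, …) yields 184.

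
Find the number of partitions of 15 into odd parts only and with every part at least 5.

The partitions of 15 that satisfy the conditions:
15
5,5,5

2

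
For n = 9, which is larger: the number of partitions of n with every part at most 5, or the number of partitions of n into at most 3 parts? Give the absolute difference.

11

Partitions of 9 with every part at most 5: 23.
Partitions of 9 into at most 3 parts: 12.
|23 − 12| = 11.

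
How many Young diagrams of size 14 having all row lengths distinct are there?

22

The partitions of 14 that satisfy the conditions:
14
1 + 13
2 + 12
3 + 11
1 + 2 + 11
4 + 10
1 + 3 + 10
5 + 9
1 + 4 + 9
2 + 3 + 9
6 + 8
1 + 5 + 8
2 + 4 + 8
1 + 2 + 3 + 8
1 + 6 + 7
2 + 5 + 7
3 + 4 + 7
1 + 2 + 4 + 7
3 + 5 + 6
1 + 2 + 5 + 6
1 + 3 + 4 + 6
2 + 3 + 4 + 5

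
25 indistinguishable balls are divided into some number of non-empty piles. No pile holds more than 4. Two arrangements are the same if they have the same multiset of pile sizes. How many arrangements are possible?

Systematic enumeration (by largest part, then next-largest, …) yields 185.

185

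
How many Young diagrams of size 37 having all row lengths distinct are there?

Enumerating by decreasing first part gives 760 partitions in all.

760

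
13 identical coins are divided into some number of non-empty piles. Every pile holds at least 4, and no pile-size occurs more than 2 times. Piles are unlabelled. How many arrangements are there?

5

Listing the qualifying partitions of 13:
13
4,9
5,8
6,7
4,4,5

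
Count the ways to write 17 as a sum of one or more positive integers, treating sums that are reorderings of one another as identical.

297

Counting exhaustively, 297 partitions satisfy the conditions.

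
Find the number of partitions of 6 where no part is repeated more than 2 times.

7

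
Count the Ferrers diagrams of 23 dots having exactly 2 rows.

Enumerating:
22+1
21+2
20+3
19+4
18+5
17+6
16+7
15+8
14+9
13+10
12+11
Counting gives 11.

11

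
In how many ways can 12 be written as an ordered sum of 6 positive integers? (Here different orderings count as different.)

Equivalently, choose which 5 of the 11 gaps become plus signs: C(11,5) = 462.

462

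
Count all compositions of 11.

1024

The number of compositions of n is 2^(n−1); here 2^10 = 1024.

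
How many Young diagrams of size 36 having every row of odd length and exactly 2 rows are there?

9

The partitions of 36 that satisfy the conditions:
35,1
33,3
31,5
29,7
27,9
25,11
23,13
21,15
19,17
That's 9 in total.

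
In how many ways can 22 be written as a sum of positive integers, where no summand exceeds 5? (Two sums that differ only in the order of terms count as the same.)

Systematic enumeration (by largest part, then next-largest, …) yields 255.

255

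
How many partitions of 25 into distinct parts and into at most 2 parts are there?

13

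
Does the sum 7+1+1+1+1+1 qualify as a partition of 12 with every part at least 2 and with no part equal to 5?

The parts sum to 12, and the condition 'every summand is at least 2' is violated.

No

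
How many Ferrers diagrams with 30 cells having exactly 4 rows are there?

206

A full systematic count gives 206.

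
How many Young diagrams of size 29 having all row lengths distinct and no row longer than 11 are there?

66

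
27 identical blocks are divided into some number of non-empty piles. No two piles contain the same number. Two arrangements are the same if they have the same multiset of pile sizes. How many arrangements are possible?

192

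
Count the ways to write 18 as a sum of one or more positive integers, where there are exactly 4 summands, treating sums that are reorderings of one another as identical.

A partial list (first 12 by largest part):
1 + 1 + 1 + 15
1 + 1 + 2 + 14
1 + 1 + 3 + 13
1 + 2 + 2 + 13
1 + 1 + 4 + 12
1 + 2 + 3 + 12
2 + 2 + 2 + 12
1 + 1 + 5 + 11
1 + 2 + 4 + 11
1 + 3 + 3 + 11
2 + 2 + 3 + 11
1 + 1 + 6 + 10
…and 35 more, for 47 total.

47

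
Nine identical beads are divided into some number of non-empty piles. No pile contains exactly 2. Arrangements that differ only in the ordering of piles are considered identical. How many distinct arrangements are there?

Listing the qualifying partitions of 9:
9
8,1
7,1,1
6,3
6,1,1,1
5,4
5,3,1
5,1,1,1,1
4,4,1
4,3,1,1
4,1,1,1,1,1
3,3,3
3,3,1,1,1
3,1,1,1,1,1,1
1,1,1,1,1,1,1,1,1

15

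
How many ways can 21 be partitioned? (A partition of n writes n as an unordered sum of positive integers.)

792

Counting exhaustively, 792 partitions satisfy the conditions.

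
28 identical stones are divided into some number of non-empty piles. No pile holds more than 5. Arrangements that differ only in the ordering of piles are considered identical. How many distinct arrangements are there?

540

Enumerating by decreasing first part gives 540 partitions in all.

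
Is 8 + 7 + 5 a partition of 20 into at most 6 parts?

Yes

The parts sum to 20, and the condition 'there are at most 6 summands' holds.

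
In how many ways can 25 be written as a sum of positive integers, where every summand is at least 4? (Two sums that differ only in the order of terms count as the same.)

57

A partial list (first 12 by largest part):
25
21+4
20+5
19+6
18+7
17+8
17+4+4
16+9
16+5+4
15+10
15+6+4
15+5+5
…and 45 more, for 57 total.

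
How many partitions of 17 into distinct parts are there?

38

There are too many to list fully; the first 12 (by largest part) are:
17
16 + 1
15 + 2
14 + 3
14 + 2 + 1
13 + 4
13 + 3 + 1
12 + 5
12 + 4 + 1
12 + 3 + 2
11 + 6
11 + 5 + 1
…and 26 more, for 38 total.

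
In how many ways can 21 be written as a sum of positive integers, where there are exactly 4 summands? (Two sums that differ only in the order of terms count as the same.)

A full systematic count gives 72.

72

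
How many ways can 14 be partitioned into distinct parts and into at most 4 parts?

22

Enumerating:
14
1+13
2+12
3+11
1+2+11
4+10
1+3+10
5+9
1+4+9
2+3+9
6+8
1+5+8
2+4+8
1+2+3+8
1+6+7
2+5+7
3+4+7
1+2+4+7
3+5+6
1+2+5+6
1+3+4+6
2+3+4+5
Counting gives 22.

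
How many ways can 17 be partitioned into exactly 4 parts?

A partial list (first 12 by largest part):
1, 1, 1, 14
1, 1, 2, 13
1, 1, 3, 12
1, 2, 2, 12
1, 1, 4, 11
1, 2, 3, 11
2, 2, 2, 11
1, 1, 5, 10
1, 2, 4, 10
1, 3, 3, 10
2, 2, 3, 10
1, 1, 6, 9
…and 27 more, for 39 total.

39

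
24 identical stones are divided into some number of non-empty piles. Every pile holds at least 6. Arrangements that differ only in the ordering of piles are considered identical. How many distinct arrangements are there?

Listing the qualifying partitions of 24:
24
18 + 6
17 + 7
16 + 8
15 + 9
14 + 10
13 + 11
12 + 12
12 + 6 + 6
11 + 7 + 6
10 + 8 + 6
10 + 7 + 7
9 + 9 + 6
9 + 8 + 7
8 + 8 + 8
6 + 6 + 6 + 6

16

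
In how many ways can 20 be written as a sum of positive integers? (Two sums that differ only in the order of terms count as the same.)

627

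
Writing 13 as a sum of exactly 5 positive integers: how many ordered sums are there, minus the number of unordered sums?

Compositions: C(12,4) = 495.
Unordered (partitions into 5 parts): 18.
Difference: 495 − 18 = 477.

477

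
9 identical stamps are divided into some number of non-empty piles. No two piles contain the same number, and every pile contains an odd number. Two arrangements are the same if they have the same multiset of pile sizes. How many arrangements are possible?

Enumerating:
9
1,3,5

2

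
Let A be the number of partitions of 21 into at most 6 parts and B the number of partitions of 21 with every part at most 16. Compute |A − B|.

449

Partitions of 21 into at most 6 parts: 331.
Partitions of 21 with every part at most 16: 780.
|331 − 780| = 449.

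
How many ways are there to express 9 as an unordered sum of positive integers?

There are too many to list fully; the first 12 (by largest part) are:
9
8, 1
7, 2
7, 1, 1
6, 3
6, 2, 1
6, 1, 1, 1
5, 4
5, 3, 1
5, 2, 2
5, 2, 1, 1
5, 1, 1, 1, 1
…and 18 more, for 30 total.

30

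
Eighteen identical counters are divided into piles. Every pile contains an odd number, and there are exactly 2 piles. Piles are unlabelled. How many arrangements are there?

Listing the qualifying partitions of 18:
17 + 1
15 + 3
13 + 5
11 + 7
9 + 9

5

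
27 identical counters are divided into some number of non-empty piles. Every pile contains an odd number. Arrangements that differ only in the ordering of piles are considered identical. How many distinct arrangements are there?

Systematic enumeration (by largest part, then next-largest, …) yields 192.

192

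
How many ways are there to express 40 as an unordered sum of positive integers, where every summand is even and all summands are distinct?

64

There are too many to list fully; the first 12 (by largest part) are:
40
2+38
4+36
6+34
2+4+34
8+32
2+6+32
10+30
2+8+30
4+6+30
12+28
2+10+28
…and 52 more, for 64 total.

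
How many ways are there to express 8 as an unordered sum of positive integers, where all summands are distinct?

6

Listing the qualifying partitions of 8:
8
7+1
6+2
5+3
5+2+1
4+3+1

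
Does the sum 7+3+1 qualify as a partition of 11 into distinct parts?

Yes

The parts sum to 11, and the condition 'all summands are distinct' holds.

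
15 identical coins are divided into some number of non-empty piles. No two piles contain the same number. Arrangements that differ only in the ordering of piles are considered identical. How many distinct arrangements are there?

27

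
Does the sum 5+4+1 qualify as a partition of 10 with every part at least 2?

No

The parts sum to 10, and the condition 'every summand is at least 2' is violated.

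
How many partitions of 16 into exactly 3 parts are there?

21

The partitions of 16 that satisfy the conditions:
14, 1, 1
13, 2, 1
12, 3, 1
12, 2, 2
11, 4, 1
11, 3, 2
10, 5, 1
10, 4, 2
10, 3, 3
9, 6, 1
9, 5, 2
9, 4, 3
8, 7, 1
8, 6, 2
8, 5, 3
8, 4, 4
7, 7, 2
7, 6, 3
7, 5, 4
6, 6, 4
6, 5, 5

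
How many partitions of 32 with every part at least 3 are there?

468

Enumerating by decreasing first part gives 468 partitions in all.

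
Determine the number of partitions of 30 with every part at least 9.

11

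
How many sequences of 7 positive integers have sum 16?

Place 6 bars in the 15 internal gaps of a row of 16 dots: C(15,6) = 5005.

5005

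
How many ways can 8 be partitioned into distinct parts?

6

Listing the qualifying partitions of 8:
8
7,1
6,2
5,3
5,2,1
4,3,1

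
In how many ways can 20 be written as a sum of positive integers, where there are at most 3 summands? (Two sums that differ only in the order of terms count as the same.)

44

There are too many to list fully; the first 12 (by largest part) are:
20
19, 1
18, 2
18, 1, 1
17, 3
17, 2, 1
16, 4
16, 3, 1
16, 2, 2
15, 5
15, 4, 1
15, 3, 2
…and 32 more, for 44 total.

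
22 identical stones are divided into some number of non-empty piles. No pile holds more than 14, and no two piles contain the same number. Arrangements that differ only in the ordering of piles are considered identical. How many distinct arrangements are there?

There are too many to list fully; the first 12 (by largest part) are:
14,8
14,7,1
14,6,2
14,5,3
14,5,2,1
14,4,3,1
13,9
13,8,1
13,7,2
13,6,3
13,6,2,1
13,5,4
…and 58 more, for 70 total.

70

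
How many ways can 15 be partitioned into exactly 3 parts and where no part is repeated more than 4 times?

19

They are:
13, 1, 1
12, 2, 1
11, 3, 1
11, 2, 2
10, 4, 1
10, 3, 2
9, 5, 1
9, 4, 2
9, 3, 3
8, 6, 1
8, 5, 2
8, 4, 3
7, 7, 1
7, 6, 2
7, 5, 3
7, 4, 4
6, 6, 3
6, 5, 4
5, 5, 5
Counting gives 19.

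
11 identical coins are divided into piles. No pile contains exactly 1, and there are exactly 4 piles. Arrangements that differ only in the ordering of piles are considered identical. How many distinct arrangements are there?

3

Enumerating:
5,2,2,2
4,3,2,2
3,3,3,2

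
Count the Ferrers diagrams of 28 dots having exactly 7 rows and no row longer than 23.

Enumerating by decreasing first part gives 436 partitions in all.

436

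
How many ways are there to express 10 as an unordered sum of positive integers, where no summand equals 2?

20

They are:
10
1+9
1+1+8
3+7
1+1+1+7
4+6
1+3+6
1+1+1+1+6
5+5
1+4+5
1+1+3+5
1+1+1+1+1+5
1+1+4+4
3+3+4
1+1+1+3+4
1+1+1+1+1+1+4
1+3+3+3
1+1+1+1+3+3
1+1+1+1+1+1+1+3
1+1+1+1+1+1+1+1+1+1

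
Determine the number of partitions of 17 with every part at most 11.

Enumerating by decreasing first part gives 278 partitions in all.

278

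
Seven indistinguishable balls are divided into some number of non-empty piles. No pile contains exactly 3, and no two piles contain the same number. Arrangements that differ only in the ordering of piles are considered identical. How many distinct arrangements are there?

Enumerating:
7
1+6
2+5
1+2+4
That's 4 in total.

4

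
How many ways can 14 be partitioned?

135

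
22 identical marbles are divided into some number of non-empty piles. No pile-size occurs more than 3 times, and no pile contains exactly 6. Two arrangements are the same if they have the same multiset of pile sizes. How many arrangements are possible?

352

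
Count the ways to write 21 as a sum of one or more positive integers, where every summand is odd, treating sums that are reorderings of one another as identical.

76

Counting exhaustively, 76 partitions satisfy the conditions.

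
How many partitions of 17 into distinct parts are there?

A partial list (first 12 by largest part):
17
16 + 1
15 + 2
14 + 3
14 + 2 + 1
13 + 4
13 + 3 + 1
12 + 5
12 + 4 + 1
12 + 3 + 2
11 + 6
11 + 5 + 1
…and 26 more, for 38 total.

38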